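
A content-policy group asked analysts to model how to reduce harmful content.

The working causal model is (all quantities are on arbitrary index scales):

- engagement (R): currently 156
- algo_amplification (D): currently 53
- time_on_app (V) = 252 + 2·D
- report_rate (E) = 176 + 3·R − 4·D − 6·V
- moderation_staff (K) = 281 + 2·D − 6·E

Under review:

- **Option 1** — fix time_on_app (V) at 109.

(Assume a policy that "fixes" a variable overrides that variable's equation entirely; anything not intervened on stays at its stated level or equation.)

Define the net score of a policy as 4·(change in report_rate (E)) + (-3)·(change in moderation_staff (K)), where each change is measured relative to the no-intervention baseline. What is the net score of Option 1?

32868

Baseline:
  R = 156
  D = 53
  V = 252 + 2·53 = 358
  E = 176 + 3·156 − 4·53 − 6·358 = -1716
  K = 281 + 2·53 − 6·(-1716) = 10683
Option 1 (V := 109):
  R = 156
  D = 53
  V = 109
  E = 176 + 3·156 − 4·53 − 6·109 = -222
  K = 281 + 2·53 − 6·(-222) = 1719
ΔE = -222 − (-1716) = 1494; ΔK = 1719 − 10683 = -8964
Score = 4·1494 + (-3)·(-8964) = 32868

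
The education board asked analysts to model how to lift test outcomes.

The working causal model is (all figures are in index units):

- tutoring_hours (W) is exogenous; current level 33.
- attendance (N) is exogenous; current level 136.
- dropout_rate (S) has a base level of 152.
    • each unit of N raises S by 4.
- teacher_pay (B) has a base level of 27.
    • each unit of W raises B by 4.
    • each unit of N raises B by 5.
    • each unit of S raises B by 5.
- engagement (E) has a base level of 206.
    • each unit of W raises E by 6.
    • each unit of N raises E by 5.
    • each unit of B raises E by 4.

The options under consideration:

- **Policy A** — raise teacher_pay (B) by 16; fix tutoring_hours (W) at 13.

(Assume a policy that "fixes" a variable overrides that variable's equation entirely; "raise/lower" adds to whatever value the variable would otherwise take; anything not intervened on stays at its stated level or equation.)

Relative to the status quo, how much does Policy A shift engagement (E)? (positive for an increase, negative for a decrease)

Baseline:
  W = 33
  N = 136
  S = 152 + 4·136 = 696
  B = 27 + 4·33 + 5·136 + 5·696 = 4319
  E = 206 + 6·33 + 5·136 + 4·4319 = 18360
Policy A (B + 16, W := 13):
  W = 13
  N = 136
  S = 152 + 4·136 = 696
  B = 27 + 4·13 + 5·136 + 5·696 (+16 from intervention) = 4255
  E = 206 + 6·13 + 5·136 + 4·4255 = 17984
Change in E: 17984 − 18360 = -376

-376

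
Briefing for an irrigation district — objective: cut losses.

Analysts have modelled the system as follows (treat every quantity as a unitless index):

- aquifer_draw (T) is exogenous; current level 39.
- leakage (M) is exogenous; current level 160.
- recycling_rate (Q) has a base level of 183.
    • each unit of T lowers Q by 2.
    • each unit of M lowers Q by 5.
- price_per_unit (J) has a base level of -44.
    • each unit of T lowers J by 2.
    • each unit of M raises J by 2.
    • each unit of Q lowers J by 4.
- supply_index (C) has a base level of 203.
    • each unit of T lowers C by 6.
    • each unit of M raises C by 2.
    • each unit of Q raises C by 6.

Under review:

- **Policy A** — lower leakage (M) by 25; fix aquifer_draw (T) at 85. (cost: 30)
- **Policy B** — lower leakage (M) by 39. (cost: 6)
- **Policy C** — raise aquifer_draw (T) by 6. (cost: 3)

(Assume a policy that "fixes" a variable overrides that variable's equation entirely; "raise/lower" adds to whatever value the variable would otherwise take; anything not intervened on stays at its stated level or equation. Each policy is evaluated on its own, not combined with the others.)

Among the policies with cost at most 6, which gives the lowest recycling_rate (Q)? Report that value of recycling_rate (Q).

Policy B (M − 39):
  T = 39
  M = 160 − 39 = 121
  Q = 183 − 2·39 − 5·121 = -500
Policy C (T + 6):
  T = 39 + 6 = 45
  M = 160
  Q = 183 − 2·45 − 5·160 = -707
Comparing — Policy B: Q=-500, Policy C: Q=-707. Lowest is -707 (Policy C).

-707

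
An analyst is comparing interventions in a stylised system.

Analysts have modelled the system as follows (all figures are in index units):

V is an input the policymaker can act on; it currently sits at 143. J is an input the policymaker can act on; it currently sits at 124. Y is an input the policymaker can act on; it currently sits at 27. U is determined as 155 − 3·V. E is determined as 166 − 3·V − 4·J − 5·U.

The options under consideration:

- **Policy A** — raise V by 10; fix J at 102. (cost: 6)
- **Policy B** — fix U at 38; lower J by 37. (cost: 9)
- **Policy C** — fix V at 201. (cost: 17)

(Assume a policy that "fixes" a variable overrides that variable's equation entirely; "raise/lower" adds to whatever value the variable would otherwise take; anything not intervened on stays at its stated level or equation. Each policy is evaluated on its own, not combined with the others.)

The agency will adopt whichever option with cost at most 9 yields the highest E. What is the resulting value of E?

Policy A (V + 10, J := 102):
  V = 143 + 10 = 153
  J = 102
  U = 155 − 3·153 = -304
  E = 166 − 3·153 − 4·102 − 5·(-304) = 819
Policy B (U := 38, J − 37):
  V = 143
  J = 124 − 37 = 87
  U = 38
  E = 166 − 3·143 − 4·87 − 5·38 = -801
Comparing — Policy A: E=819, Policy B: E=-801. Highest is 819 (Policy A).

819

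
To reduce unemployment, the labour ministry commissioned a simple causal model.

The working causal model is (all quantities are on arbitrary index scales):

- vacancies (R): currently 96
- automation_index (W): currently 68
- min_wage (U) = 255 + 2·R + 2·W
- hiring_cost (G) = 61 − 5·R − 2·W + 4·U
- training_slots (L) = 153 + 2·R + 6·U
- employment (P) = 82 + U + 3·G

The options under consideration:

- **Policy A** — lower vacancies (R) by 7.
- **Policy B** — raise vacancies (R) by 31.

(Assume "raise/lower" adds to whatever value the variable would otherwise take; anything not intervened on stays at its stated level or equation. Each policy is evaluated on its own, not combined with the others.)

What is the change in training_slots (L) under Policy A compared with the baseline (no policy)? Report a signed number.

Baseline:
  R = 96
  W = 68
  U = 255 + 2·96 + 2·68 = 583
  L = 153 + 2·96 + 6·583 = 3843
Policy A (R − 7):
  R = 96 − 7 = 89
  W = 68
  U = 255 + 2·89 + 2·68 = 569
  L = 153 + 2·89 + 6·569 = 3745
Change in L: 3745 − 3843 = -98

-98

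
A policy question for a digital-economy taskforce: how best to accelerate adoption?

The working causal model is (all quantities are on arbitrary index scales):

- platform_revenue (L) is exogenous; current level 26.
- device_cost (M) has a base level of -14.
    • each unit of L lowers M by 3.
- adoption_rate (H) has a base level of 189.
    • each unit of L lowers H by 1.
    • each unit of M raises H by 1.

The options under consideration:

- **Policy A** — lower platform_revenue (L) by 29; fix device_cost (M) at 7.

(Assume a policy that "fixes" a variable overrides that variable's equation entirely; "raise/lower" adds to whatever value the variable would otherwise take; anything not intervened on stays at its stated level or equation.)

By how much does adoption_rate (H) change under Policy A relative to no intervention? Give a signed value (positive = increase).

128

Baseline:
  L = 26
  M = -14 − 3·26 = -92
  H = 189 − 26 + (-92) = 71
Policy A (L − 29, M := 7):
  L = 26 − 29 = -3
  M = 7
  H = 189 − (-3) + 7 = 199
Change in H: 199 − 71 = 128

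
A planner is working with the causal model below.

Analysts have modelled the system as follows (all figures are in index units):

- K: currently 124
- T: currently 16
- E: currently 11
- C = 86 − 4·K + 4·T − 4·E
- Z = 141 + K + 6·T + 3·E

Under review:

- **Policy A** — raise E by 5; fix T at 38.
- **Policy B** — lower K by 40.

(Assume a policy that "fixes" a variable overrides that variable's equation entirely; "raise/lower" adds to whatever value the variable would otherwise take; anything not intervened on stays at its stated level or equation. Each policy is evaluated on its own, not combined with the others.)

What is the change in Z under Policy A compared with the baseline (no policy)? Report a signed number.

Baseline:
  K = 124
  T = 16
  E = 11
  Z = 141 + 124 + 6·16 + 3·11 = 394
Policy A (E + 5, T := 38):
  K = 124
  T = 38
  E = 11 + 5 = 16
  Z = 141 + 124 + 6·38 + 3·16 = 541
Change in Z: 541 − 394 = 147

147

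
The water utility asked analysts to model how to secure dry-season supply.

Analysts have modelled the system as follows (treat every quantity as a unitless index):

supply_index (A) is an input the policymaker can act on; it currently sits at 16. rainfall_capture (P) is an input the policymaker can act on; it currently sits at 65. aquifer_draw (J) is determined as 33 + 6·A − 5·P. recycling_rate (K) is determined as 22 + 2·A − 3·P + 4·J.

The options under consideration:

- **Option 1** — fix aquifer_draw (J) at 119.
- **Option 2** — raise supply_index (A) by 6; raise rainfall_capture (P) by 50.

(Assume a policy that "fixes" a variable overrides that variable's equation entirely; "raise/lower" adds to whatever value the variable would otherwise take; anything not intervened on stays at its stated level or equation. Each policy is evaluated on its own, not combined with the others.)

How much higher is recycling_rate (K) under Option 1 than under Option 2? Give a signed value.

2254

Option 1 (J := 119):
  A = 16
  P = 65
  J = 119
  K = 22 + 2·16 − 3·65 + 4·119 = 335
Option 2 (A + 6, P + 50):
  A = 16 + 6 = 22
  P = 65 + 50 = 115
  J = 33 + 6·22 − 5·115 = -410
  K = 22 + 2·22 − 3·115 + 4·(-410) = -1919
K: 335 − (-1919) = 2254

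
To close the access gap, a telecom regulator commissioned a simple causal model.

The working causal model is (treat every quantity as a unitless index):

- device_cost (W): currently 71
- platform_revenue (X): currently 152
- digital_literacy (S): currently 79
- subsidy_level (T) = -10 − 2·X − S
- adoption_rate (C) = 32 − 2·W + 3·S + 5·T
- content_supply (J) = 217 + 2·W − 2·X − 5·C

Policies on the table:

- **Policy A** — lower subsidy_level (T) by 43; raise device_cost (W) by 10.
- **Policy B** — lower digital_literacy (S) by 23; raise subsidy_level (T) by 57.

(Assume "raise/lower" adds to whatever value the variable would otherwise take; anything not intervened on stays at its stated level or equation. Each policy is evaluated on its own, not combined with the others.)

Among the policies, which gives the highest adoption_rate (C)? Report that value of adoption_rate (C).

-1507

Policy A (T − 43, W + 10):
  W = 71 + 10 = 81
  X = 152
  S = 79
  T = -10 − 2·152 − 79 (−43 from intervention) = -436
  C = 32 − 2·81 + 3·79 + 5·(-436) = -2073
Policy B (S − 23, T + 57):
  W = 71
  X = 152
  S = 79 − 23 = 56
  T = -10 − 2·152 − 56 (+57 from intervention) = -313
  C = 32 − 2·71 + 3·56 + 5·(-313) = -1507
Comparing — Policy A: C=-2073, Policy B: C=-1507. Highest is -1507 (Policy B).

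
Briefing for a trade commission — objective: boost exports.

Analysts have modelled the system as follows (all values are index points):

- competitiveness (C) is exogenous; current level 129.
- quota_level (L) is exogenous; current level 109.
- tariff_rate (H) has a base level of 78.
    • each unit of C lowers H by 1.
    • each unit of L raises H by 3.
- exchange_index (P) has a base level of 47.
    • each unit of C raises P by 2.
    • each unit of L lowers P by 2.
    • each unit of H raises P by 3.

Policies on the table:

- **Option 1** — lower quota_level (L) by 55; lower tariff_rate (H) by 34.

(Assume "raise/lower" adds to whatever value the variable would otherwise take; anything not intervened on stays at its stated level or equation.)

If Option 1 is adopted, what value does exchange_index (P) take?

428

Option 1 (L − 55, H − 34):
  C = 129
  L = 109 − 55 = 54
  H = 78 − 129 + 3·54 (−34 from intervention) = 77
  P = 47 + 2·129 − 2·54 + 3·77 = 428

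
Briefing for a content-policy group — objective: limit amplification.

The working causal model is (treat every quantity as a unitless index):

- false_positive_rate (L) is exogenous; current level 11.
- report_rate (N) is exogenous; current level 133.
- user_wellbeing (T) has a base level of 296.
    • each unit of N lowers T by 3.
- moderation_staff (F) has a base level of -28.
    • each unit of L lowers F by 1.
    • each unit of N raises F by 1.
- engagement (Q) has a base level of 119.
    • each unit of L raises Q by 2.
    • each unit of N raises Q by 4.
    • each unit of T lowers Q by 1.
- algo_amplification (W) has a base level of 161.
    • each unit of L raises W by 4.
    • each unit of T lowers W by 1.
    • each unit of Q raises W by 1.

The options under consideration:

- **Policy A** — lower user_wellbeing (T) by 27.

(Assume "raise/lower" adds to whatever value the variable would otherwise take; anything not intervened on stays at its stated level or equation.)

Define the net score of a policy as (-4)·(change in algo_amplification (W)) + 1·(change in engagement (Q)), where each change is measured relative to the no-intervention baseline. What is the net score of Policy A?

Baseline:
  L = 11
  N = 133
  T = 296 − 3·133 = -103
  Q = 119 + 2·11 + 4·133 − (-103) = 776
  W = 161 + 4·11 − (-103) + 776 = 1084
Policy A (T − 27):
  L = 11
  N = 133
  T = 296 − 3·133 (−27 from intervention) = -130
  Q = 119 + 2·11 + 4·133 − (-130) = 803
  W = 161 + 4·11 − (-130) + 803 = 1138
ΔW = 1138 − 1084 = 54; ΔQ = 803 − 776 = 27
Score = (-4)·54 + 1·27 = -189

-189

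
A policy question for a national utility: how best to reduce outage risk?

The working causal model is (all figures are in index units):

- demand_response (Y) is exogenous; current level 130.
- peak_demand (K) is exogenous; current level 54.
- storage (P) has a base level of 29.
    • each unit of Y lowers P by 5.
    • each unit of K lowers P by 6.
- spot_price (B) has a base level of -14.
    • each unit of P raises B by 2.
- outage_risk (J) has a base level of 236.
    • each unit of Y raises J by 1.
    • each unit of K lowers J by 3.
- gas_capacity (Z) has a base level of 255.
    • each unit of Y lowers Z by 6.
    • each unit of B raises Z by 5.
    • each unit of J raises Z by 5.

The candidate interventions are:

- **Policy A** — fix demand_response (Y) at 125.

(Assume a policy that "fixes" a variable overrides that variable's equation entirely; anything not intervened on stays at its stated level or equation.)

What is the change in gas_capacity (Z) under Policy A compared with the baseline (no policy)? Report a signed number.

Baseline:
  Y = 130
  K = 54
  P = 29 − 5·130 − 6·54 = -945
  B = -14 + 2·(-945) = -1904
  J = 236 + 130 − 3·54 = 204
  Z = 255 − 6·130 + 5·(-1904) + 5·204 = -9025
Policy A (Y := 125):
  Y = 125
  K = 54
  P = 29 − 5·125 − 6·54 = -920
  B = -14 + 2·(-920) = -1854
  J = 236 + 125 − 3·54 = 199
  Z = 255 − 6·125 + 5·(-1854) + 5·199 = -8770
Change in Z: -8770 − (-9025) = 255

255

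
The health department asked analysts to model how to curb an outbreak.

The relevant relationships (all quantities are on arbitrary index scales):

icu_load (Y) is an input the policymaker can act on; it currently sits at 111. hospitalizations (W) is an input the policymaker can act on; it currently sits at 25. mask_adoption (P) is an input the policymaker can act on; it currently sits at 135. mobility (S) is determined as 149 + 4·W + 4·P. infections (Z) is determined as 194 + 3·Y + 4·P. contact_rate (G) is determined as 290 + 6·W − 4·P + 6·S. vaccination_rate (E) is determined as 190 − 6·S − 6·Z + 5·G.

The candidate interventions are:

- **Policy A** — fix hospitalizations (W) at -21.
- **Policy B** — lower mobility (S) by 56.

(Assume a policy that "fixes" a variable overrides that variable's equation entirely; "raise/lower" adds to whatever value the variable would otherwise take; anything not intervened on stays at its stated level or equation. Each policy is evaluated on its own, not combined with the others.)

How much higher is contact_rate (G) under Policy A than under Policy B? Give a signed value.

Policy A (W := -21):
  W = -21
  P = 135
  S = 149 + 4·(-21) + 4·135 = 605
  G = 290 + 6·(-21) − 4·135 + 6·605 = 3254
Policy B (S − 56):
  W = 25
  P = 135
  S = 149 + 4·25 + 4·135 (−56 from intervention) = 733
  G = 290 + 6·25 − 4·135 + 6·733 = 4298
G: 3254 − 4298 = -1044

-1044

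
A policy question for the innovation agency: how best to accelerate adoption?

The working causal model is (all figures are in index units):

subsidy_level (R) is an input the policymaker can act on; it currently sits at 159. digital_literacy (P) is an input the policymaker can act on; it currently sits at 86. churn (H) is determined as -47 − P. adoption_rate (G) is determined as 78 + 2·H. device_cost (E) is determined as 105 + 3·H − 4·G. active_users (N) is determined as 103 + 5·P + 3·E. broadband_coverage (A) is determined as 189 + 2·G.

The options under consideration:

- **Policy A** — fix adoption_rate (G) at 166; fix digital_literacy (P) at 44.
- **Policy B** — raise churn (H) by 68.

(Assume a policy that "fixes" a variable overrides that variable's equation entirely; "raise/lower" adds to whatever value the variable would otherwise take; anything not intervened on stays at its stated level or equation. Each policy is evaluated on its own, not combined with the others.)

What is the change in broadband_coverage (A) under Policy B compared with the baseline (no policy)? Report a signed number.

272

Baseline:
  P = 86
  H = -47 − 86 = -133
  G = 78 + 2·(-133) = -188
  A = 189 + 2·(-188) = -187
Policy B (H + 68):
  P = 86
  H = -47 − 86 (+68 from intervention) = -65
  G = 78 + 2·(-65) = -52
  A = 189 + 2·(-52) = 85
Change in A: 85 − (-187) = 272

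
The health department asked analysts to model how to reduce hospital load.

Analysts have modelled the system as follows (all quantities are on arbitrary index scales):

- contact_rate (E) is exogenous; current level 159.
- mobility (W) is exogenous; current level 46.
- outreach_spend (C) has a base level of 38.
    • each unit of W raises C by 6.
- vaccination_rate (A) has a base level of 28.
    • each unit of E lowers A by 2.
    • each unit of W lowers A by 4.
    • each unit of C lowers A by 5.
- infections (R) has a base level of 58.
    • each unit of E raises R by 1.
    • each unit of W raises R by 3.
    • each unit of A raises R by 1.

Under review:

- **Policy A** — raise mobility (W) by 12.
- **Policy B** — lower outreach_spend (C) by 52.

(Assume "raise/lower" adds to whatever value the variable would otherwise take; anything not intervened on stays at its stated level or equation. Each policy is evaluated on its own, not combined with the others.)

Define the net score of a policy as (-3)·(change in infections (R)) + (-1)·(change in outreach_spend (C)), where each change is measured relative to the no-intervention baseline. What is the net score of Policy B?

Baseline:
  E = 159
  W = 46
  C = 38 + 6·46 = 314
  A = 28 − 2·159 − 4·46 − 5·314 = -2044
  R = 58 + 159 + 3·46 + (-2044) = -1689
Policy B (C − 52):
  E = 159
  W = 46
  C = 38 + 6·46 (−52 from intervention) = 262
  A = 28 − 2·159 − 4·46 − 5·262 = -1784
  R = 58 + 159 + 3·46 + (-1784) = -1429
ΔR = -1429 − (-1689) = 260; ΔC = 262 − 314 = -52
Score = (-3)·260 + (-1)·(-52) = -728

-728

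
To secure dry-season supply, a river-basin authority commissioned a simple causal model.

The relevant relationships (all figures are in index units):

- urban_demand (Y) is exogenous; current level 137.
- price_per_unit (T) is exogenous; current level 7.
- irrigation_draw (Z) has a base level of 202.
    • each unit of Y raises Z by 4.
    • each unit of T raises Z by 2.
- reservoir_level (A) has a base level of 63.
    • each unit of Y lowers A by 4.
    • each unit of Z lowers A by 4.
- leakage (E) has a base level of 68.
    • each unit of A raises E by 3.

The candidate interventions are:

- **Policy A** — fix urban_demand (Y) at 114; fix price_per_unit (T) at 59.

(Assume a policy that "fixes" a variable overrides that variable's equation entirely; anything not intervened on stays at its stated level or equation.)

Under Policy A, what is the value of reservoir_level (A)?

Policy A (Y := 114, T := 59):
  Y = 114
  T = 59
  Z = 202 + 4·114 + 2·59 = 776
  A = 63 − 4·114 − 4·776 = -3497

-3497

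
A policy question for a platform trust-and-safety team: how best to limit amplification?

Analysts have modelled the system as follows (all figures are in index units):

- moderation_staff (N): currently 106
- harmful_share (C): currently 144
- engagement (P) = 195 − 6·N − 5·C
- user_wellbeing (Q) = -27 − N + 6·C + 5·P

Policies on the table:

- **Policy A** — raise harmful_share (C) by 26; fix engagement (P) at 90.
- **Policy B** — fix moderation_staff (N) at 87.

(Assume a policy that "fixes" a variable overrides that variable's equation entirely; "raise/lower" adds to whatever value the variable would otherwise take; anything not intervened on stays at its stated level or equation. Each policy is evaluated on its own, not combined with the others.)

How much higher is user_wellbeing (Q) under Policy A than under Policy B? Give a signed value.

Policy A (C + 26, P := 90):
  N = 106
  C = 144 + 26 = 170
  P = 90
  Q = -27 − 106 + 6·170 + 5·90 = 1337
Policy B (N := 87):
  N = 87
  C = 144
  P = 195 − 6·87 − 5·144 = -1047
  Q = -27 − 87 + 6·144 + 5·(-1047) = -4485
Q: 1337 − (-4485) = 5822

5822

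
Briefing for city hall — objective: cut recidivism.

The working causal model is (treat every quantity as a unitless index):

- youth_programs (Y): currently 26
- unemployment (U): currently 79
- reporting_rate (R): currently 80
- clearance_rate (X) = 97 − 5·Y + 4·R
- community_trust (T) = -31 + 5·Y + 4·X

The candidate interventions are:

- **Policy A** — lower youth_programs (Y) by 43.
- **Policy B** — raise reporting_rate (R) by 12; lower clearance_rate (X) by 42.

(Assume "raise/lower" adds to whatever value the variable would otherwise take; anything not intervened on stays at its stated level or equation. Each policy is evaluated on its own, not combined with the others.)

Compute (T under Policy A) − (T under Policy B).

621

Policy A (Y − 43):
  Y = 26 − 43 = -17
  R = 80
  X = 97 − 5·(-17) + 4·80 = 502
  T = -31 + 5·(-17) + 4·502 = 1892
Policy B (R + 12, X − 42):
  Y = 26
  R = 80 + 12 = 92
  X = 97 − 5·26 + 4·92 (−42 from intervention) = 293
  T = -31 + 5·26 + 4·293 = 1271
T: 1892 − 1271 = 621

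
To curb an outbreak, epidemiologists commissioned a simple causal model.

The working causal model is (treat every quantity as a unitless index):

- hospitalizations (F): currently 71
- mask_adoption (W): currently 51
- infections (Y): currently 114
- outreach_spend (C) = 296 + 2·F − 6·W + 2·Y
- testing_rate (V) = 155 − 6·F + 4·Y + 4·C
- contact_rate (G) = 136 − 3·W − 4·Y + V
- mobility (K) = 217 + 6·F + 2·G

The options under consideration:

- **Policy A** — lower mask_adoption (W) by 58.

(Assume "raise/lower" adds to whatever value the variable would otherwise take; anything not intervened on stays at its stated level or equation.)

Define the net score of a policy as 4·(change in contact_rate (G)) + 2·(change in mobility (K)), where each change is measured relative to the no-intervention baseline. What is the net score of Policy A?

12528

Baseline:
  F = 71
  W = 51
  Y = 114
  C = 296 + 2·71 − 6·51 + 2·114 = 360
  V = 155 − 6·71 + 4·114 + 4·360 = 1625
  G = 136 − 3·51 − 4·114 + 1625 = 1152
  K = 217 + 6·71 + 2·1152 = 2947
Policy A (W − 58):
  F = 71
  W = 51 − 58 = -7
  Y = 114
  C = 296 + 2·71 − 6·(-7) + 2·114 = 708
  V = 155 − 6·71 + 4·114 + 4·708 = 3017
  G = 136 − 3·(-7) − 4·114 + 3017 = 2718
  K = 217 + 6·71 + 2·2718 = 6079
ΔG = 2718 − 1152 = 1566; ΔK = 6079 − 2947 = 3132
Score = 4·1566 + 2·3132 = 12528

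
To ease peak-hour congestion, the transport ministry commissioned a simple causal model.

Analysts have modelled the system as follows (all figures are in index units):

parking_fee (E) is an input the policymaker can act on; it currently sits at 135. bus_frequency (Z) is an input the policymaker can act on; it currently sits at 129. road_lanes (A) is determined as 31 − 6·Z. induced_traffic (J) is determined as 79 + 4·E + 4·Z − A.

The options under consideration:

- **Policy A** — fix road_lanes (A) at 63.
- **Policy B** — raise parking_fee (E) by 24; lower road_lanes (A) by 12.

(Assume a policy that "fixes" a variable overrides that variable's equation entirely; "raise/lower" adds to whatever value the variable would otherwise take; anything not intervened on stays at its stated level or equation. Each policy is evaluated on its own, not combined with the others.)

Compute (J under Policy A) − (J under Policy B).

-914

Policy A (A := 63):
  E = 135
  Z = 129
  A = 63
  J = 79 + 4·135 + 4·129 − 63 = 1072
Policy B (E + 24, A − 12):
  E = 135 + 24 = 159
  Z = 129
  A = 31 − 6·129 (−12 from intervention) = -755
  J = 79 + 4·159 + 4·129 − (-755) = 1986
J: 1072 − 1986 = -914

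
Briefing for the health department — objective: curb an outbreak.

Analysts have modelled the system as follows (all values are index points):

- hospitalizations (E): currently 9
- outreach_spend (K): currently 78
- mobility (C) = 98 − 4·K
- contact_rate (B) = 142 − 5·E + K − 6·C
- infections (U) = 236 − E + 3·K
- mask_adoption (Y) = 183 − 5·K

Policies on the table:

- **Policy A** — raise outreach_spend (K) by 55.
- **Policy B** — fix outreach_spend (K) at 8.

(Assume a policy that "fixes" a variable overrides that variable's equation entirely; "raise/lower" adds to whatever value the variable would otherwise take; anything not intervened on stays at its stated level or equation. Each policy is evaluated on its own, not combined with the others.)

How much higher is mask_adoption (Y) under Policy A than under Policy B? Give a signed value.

-625

Policy A (K + 55):
  K = 78 + 55 = 133
  Y = 183 − 5·133 = -482
Policy B (K := 8):
  K = 8
  Y = 183 − 5·8 = 143
Y: -482 − 143 = -625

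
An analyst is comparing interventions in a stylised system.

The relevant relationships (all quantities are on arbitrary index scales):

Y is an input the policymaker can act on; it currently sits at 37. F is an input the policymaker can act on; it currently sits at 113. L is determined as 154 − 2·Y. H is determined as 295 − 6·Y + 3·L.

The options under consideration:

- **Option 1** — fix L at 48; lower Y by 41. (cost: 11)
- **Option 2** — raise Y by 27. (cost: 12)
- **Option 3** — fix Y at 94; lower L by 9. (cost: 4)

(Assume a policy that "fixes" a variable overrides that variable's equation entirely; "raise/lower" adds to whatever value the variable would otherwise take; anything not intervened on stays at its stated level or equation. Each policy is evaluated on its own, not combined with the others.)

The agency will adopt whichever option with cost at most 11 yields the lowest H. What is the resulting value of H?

Option 1 (L := 48, Y − 41):
  Y = 37 − 41 = -4
  L = 48
  H = 295 − 6·(-4) + 3·48 = 463
Option 3 (Y := 94, L − 9):
  Y = 94
  L = 154 − 2·94 (−9 from intervention) = -43
  H = 295 − 6·94 + 3·(-43) = -398
Comparing — Option 1: H=463, Option 3: H=-398. Lowest is -398 (Option 3).

-398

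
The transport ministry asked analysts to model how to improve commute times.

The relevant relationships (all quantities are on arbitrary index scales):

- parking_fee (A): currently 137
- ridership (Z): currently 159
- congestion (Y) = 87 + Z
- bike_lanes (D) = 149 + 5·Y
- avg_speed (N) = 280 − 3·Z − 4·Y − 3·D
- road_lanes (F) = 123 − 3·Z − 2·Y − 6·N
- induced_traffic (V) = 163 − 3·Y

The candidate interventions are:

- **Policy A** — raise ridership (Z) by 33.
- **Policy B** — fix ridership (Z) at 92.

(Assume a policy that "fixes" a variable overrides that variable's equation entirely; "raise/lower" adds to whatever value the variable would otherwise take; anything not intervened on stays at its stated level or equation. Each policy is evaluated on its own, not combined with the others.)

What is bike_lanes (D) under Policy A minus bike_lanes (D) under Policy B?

500

Policy A (Z + 33):
  Z = 159 + 33 = 192
  Y = 87 + 192 = 279
  D = 149 + 5·279 = 1544
Policy B (Z := 92):
  Z = 92
  Y = 87 + 92 = 179
  D = 149 + 5·179 = 1044
D: 1544 − 1044 = 500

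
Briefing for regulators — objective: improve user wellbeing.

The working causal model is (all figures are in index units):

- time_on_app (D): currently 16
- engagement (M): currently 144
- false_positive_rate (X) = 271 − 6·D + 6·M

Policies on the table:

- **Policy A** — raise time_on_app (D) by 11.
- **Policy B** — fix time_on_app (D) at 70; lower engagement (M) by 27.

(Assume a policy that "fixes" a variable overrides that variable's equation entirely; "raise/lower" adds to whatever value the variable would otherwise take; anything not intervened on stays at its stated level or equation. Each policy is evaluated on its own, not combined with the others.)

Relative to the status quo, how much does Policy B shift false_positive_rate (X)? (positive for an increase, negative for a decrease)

-486

Baseline:
  D = 16
  M = 144
  X = 271 − 6·16 + 6·144 = 1039
Policy B (D := 70, M − 27):
  D = 70
  M = 144 − 27 = 117
  X = 271 − 6·70 + 6·117 = 553
Change in X: 553 − 1039 = -486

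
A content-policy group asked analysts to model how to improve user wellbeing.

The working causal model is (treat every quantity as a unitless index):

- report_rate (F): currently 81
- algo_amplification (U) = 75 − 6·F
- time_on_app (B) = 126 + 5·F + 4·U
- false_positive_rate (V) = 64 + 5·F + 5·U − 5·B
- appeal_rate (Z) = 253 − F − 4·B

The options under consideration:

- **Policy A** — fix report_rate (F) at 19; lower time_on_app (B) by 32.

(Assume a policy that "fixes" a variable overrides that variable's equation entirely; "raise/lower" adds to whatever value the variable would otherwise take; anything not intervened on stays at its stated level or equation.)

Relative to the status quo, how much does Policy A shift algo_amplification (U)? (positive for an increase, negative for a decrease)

Baseline:
  F = 81
  U = 75 − 6·81 = -411
Policy A (F := 19, B − 32):
  F = 19
  U = 75 − 6·19 = -39
Change in U: -39 − (-411) = 372

372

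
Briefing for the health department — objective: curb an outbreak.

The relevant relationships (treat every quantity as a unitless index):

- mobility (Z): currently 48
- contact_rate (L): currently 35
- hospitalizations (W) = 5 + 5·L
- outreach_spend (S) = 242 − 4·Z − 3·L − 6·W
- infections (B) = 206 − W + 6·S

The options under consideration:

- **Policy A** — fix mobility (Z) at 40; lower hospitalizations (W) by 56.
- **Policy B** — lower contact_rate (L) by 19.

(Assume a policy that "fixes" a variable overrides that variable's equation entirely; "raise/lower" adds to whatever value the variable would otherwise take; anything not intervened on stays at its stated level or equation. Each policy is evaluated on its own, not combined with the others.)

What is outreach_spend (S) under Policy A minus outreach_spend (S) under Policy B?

Policy A (Z := 40, W − 56):
  Z = 40
  L = 35
  W = 5 + 5·35 (−56 from intervention) = 124
  S = 242 − 4·40 − 3·35 − 6·124 = -767
Policy B (L − 19):
  Z = 48
  L = 35 − 19 = 16
  W = 5 + 5·16 = 85
  S = 242 − 4·48 − 3·16 − 6·85 = -508
S: -767 − (-508) = -259

-259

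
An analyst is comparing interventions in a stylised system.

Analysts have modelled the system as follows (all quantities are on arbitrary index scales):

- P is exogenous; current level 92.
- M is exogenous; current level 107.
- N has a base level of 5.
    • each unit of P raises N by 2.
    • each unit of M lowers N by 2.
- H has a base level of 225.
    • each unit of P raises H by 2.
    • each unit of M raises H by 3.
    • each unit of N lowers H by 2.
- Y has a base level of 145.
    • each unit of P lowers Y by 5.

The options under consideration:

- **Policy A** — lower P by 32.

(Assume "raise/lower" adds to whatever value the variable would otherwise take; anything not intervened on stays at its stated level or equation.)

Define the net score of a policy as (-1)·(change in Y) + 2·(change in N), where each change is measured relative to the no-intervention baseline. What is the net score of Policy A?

-288

Baseline:
  P = 92
  M = 107
  N = 5 + 2·92 − 2·107 = -25
  Y = 145 − 5·92 = -315
Policy A (P − 32):
  P = 92 − 32 = 60
  M = 107
  N = 5 + 2·60 − 2·107 = -89
  Y = 145 − 5·60 = -155
ΔY = -155 − (-315) = 160; ΔN = -89 − (-25) = -64
Score = (-1)·160 + 2·(-64) = -288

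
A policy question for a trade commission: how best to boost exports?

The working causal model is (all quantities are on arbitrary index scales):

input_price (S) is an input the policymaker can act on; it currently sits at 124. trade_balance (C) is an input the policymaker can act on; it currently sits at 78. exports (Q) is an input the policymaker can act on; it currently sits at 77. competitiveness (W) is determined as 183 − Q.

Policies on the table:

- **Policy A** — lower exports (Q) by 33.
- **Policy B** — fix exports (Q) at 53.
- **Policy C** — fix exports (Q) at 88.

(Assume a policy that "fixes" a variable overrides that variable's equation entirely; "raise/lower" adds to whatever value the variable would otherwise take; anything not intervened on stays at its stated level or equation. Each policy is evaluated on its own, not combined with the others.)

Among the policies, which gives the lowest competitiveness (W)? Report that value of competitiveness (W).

95

Policy A (Q − 33):
  Q = 77 − 33 = 44
  W = 183 − 44 = 139
Policy B (Q := 53):
  Q = 53
  W = 183 − 53 = 130
Policy C (Q := 88):
  Q = 88
  W = 183 − 88 = 95
Comparing — Policy A: W=139, Policy B: W=130, Policy C: W=95. Lowest is 95 (Policy C).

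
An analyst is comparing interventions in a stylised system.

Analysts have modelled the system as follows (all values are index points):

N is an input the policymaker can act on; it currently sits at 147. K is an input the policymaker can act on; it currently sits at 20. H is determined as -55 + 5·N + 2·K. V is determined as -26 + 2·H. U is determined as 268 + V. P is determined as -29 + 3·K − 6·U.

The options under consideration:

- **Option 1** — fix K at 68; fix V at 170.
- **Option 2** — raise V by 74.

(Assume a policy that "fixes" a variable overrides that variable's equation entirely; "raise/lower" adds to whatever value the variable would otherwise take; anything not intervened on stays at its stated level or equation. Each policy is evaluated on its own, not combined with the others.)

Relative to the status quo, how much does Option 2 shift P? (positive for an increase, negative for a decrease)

-444

Baseline:
  N = 147
  K = 20
  H = -55 + 5·147 + 2·20 = 720
  V = -26 + 2·720 = 1414
  U = 268 + 1414 = 1682
  P = -29 + 3·20 − 6·1682 = -10061
Option 2 (V + 74):
  N = 147
  K = 20
  H = -55 + 5·147 + 2·20 = 720
  V = -26 + 2·720 (+74 from intervention) = 1488
  U = 268 + 1488 = 1756
  P = -29 + 3·20 − 6·1756 = -10505
Change in P: -10505 − (-10061) = -444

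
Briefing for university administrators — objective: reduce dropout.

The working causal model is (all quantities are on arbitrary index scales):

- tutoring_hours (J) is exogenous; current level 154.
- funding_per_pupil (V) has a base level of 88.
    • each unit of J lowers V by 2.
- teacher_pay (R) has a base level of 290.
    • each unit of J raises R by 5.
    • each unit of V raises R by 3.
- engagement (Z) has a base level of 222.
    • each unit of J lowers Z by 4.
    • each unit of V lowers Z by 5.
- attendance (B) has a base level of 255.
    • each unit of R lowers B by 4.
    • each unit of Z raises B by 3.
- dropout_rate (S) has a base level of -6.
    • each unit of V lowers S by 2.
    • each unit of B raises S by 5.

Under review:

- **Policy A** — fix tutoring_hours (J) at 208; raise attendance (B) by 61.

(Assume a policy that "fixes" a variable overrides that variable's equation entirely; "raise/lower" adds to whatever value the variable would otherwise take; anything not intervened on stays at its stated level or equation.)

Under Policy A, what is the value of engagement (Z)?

1030

Policy A (J := 208, B + 61):
  J = 208
  V = 88 − 2·208 = -328
  Z = 222 − 4·208 − 5·(-328) = 1030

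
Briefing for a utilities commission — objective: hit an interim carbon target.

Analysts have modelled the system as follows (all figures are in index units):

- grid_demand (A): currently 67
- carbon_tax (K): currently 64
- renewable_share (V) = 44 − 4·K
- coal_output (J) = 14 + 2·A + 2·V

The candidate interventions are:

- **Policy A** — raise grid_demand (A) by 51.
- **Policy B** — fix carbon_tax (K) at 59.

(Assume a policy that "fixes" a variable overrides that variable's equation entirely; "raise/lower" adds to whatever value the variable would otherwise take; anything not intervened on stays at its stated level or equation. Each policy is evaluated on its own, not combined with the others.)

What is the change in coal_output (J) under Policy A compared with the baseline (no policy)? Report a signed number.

Baseline:
  A = 67
  K = 64
  V = 44 − 4·64 = -212
  J = 14 + 2·67 + 2·(-212) = -276
Policy A (A + 51):
  A = 67 + 51 = 118
  K = 64
  V = 44 − 4·64 = -212
  J = 14 + 2·118 + 2·(-212) = -174
Change in J: -174 − (-276) = 102

102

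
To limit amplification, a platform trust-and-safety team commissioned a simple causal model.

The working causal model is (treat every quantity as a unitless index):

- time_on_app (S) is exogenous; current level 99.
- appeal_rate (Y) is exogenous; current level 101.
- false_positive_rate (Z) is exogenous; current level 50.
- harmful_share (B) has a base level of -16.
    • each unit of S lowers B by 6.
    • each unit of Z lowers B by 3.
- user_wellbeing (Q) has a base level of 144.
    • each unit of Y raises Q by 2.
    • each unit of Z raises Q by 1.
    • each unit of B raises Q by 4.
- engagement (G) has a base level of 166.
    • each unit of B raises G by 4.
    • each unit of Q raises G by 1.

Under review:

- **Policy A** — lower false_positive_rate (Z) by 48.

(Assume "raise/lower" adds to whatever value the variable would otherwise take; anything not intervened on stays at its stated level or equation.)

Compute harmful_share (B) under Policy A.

Policy A (Z − 48):
  S = 99
  Z = 50 − 48 = 2
  B = -16 − 6·99 − 3·2 = -616

-616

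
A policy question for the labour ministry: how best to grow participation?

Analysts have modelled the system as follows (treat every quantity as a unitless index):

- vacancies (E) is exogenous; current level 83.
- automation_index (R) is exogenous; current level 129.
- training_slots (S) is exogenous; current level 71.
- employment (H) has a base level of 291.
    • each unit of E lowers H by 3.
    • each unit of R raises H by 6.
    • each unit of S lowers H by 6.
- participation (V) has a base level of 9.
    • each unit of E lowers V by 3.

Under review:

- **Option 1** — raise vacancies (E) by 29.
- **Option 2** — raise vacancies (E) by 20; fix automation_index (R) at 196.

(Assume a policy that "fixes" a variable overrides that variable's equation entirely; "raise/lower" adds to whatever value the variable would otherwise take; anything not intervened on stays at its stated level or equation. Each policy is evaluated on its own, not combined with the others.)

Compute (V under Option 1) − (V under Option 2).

-27

Option 1 (E + 29):
  E = 83 + 29 = 112
  V = 9 − 3·112 = -327
Option 2 (E + 20, R := 196):
  E = 83 + 20 = 103
  V = 9 − 3·103 = -300
V: -327 − (-300) = -27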